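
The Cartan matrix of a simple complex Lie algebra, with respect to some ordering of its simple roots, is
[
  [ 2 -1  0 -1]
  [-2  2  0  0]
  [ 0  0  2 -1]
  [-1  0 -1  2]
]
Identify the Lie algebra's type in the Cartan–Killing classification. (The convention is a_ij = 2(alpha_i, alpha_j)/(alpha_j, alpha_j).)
C4

The matrix has rank 4 with 2's on the diagonal. Reading the off-diagonal entries as Dynkin edges (a single edge where a_ij = a_ji = -1; a double or triple edge where a_ij * a_ji = 2 or 3), the diagram is a chain of 4 nodes with a double edge at one end; the terminal node there is the unique long simple root (C_4). One simple-root ordering that puts it in standard form is (alpha_3, alpha_4, alpha_1, alpha_2). So the algebra is type C_4, i.e. sp(8).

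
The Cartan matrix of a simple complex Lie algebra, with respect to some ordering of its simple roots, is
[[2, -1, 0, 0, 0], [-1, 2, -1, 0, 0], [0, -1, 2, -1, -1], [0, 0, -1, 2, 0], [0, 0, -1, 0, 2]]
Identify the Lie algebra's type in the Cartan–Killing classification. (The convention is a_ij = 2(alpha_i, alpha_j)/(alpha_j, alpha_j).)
D_5

The matrix has rank 5 with 2's on the diagonal. Reading the off-diagonal entries as Dynkin edges (a single edge where a_ij = a_ji = -1; a double or triple edge where a_ij * a_ji = 2 or 3), the diagram is a chain of 3 nodes with a fork of two nodes at one end (D_5). One simple-root ordering that puts it in standard form is (alpha_1, alpha_2, alpha_3, alpha_5, alpha_4). So the algebra is type D_5, i.e. so(10).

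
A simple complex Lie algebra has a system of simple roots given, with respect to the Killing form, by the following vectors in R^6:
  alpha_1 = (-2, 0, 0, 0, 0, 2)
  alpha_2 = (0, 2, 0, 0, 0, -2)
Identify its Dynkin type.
Compute the Cartan integers a_ij = 2(alpha_i, alpha_j)/(alpha_j, alpha_j); the resulting 2x2 Cartan matrix is
[[2, -1], [-1, 2]].
All simple roots have the same length, so the diagram is simply laced. The associated Dynkin diagram is a chain of 2 nodes with single edges (A_2), so the type is A_2 (the algebra sl(3)).

A_2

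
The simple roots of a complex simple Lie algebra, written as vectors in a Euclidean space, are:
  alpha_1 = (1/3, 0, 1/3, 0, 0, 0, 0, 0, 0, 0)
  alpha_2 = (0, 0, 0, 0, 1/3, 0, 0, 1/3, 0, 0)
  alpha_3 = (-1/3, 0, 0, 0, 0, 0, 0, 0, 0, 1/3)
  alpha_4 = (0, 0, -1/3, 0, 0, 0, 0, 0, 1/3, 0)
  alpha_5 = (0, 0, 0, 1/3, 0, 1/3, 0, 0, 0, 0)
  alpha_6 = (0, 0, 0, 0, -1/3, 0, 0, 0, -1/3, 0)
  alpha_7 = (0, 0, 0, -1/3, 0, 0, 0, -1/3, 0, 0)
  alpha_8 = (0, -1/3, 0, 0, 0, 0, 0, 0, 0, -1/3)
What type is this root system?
A_8 (sl(9))

Compute the Cartan integers a_ij = 2(alpha_i, alpha_j)/(alpha_j, alpha_j); the resulting 8x8 Cartan matrix is
[[2, 0, -1, -1, 0, 0, 0, 0], [0, 2, 0, 0, 0, -1, -1, 0], [-1, 0, 2, 0, 0, 0, 0, -1], [-1, 0, 0, 2, 0, -1, 0, 0], [0, 0, 0, 0, 2, 0, -1, 0], [0, -1, 0, -1, 0, 2, 0, 0], [0, -1, 0, 0, -1, 0, 2, 0], [0, 0, -1, 0, 0, 0, 0, 2]].
All simple roots have the same length, so the diagram is simply laced. The associated Dynkin diagram is a chain of 8 nodes with single edges (A_8), so the type is A_8 (the algebra sl(9)).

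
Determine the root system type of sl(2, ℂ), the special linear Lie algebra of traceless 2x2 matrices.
This is sl(2), which has dimension 2^2 - 1 = 3 and rank 2 - 1 = 1 (a Cartan subalgebra is the diagonal traceless matrices). In the classification of classical Lie algebras, the special linear algebra sl(n+1) has type A_n; here n = 1, so the Dynkin diagram is a chain of 1 nodes with single edges (A_1). Hence the type is A_1.

A_1 (sl(2))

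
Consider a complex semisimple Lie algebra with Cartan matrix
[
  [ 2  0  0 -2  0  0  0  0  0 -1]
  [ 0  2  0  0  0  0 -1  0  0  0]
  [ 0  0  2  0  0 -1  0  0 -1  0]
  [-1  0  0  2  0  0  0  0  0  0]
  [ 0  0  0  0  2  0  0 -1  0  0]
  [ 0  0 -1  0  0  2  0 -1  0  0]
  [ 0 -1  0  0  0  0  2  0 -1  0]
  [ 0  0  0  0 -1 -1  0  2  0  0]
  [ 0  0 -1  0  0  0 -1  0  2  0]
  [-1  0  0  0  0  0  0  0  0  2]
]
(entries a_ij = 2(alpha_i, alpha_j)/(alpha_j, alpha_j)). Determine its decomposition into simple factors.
type A_7 + type B_3

The diagram associated to this matrix has two connected components: the simple roots {alpha_2, alpha_3, alpha_5, alpha_6, alpha_7, alpha_8, alpha_9} form a chain of 7 nodes with single edges (A_7), and {alpha_1, alpha_4, alpha_10} form a chain of 3 nodes with a double edge at one end; the terminal node there is the unique short simple root (B_3). A semisimple Lie algebra decomposes uniquely as the direct sum of simple ideals, one per connected component of its Dynkin diagram, so g ≅ A_7 ⊕ B_3 (dimension 63 + 21 = 84).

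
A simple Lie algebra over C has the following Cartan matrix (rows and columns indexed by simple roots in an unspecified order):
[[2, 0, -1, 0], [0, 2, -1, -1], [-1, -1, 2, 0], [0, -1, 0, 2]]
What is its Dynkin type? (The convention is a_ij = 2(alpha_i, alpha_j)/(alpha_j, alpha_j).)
A_4 (sl(5))

The matrix has rank 4 with 2's on the diagonal. Reading the off-diagonal entries as Dynkin edges (a single edge where a_ij = a_ji = -1; a double or triple edge where a_ij * a_ji = 2 or 3), the diagram is a chain of 4 nodes with single edges (A_4). One simple-root ordering that puts it in standard form is (alpha_4, alpha_2, alpha_3, alpha_1). So the algebra is type A_4, i.e. sl(5).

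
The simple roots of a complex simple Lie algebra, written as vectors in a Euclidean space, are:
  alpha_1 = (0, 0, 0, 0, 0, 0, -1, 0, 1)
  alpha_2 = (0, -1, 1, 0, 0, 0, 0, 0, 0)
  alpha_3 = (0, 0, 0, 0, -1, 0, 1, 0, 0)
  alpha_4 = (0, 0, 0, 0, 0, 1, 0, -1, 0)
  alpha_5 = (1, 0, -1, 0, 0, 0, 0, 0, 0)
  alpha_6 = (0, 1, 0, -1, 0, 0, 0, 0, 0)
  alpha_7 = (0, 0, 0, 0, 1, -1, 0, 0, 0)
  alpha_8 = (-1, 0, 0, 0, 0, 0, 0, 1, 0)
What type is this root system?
A_8

Compute the Cartan integers a_ij = 2(alpha_i, alpha_j)/(alpha_j, alpha_j); the resulting 8x8 Cartan matrix is
[[2, 0, -1, 0, 0, 0, 0, 0], [0, 2, 0, 0, -1, -1, 0, 0], [-1, 0, 2, 0, 0, 0, -1, 0], [0, 0, 0, 2, 0, 0, -1, -1], [0, -1, 0, 0, 2, 0, 0, -1], [0, -1, 0, 0, 0, 2, 0, 0], [0, 0, -1, -1, 0, 0, 2, 0], [0, 0, 0, -1, -1, 0, 0, 2]].
All simple roots have the same length, so the diagram is simply laced. The associated Dynkin diagram is a chain of 8 nodes with single edges (A_8), so the type is A_8 (the algebra sl(9)).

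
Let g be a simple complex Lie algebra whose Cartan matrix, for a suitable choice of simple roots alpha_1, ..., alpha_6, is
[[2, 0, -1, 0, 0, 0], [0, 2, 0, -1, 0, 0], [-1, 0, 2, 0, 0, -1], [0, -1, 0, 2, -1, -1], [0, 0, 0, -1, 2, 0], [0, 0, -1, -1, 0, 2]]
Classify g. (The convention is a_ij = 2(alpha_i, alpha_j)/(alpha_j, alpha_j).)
The matrix has rank 6 with 2's on the diagonal. Reading the off-diagonal entries as Dynkin edges (a single edge where a_ij = a_ji = -1; a double or triple edge where a_ij * a_ji = 2 or 3), the diagram is a chain of 4 nodes with a fork of two nodes at one end (D_6). One simple-root ordering that puts it in standard form is (alpha_1, alpha_3, alpha_6, alpha_4, alpha_5, alpha_2). So the algebra is type D_6, i.e. so(12).

type D_6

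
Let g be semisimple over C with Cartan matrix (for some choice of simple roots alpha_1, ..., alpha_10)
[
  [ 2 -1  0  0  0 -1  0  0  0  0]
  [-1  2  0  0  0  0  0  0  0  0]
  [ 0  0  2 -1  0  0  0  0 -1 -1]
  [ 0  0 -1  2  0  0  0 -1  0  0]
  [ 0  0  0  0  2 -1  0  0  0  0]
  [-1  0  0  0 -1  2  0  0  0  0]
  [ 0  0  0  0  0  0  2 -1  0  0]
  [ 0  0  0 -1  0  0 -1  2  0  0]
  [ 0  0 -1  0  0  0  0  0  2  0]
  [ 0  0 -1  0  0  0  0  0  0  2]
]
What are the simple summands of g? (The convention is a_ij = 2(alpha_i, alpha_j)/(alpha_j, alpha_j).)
The diagram associated to this matrix has two connected components: the simple roots {alpha_1, alpha_2, alpha_5, alpha_6} form a chain of 4 nodes with single edges (A_4), and {alpha_3, alpha_4, alpha_7, alpha_8, alpha_9, alpha_10} form a chain of 4 nodes with a fork of two nodes at one end (D_6). A semisimple Lie algebra decomposes uniquely as the direct sum of simple ideals, one per connected component of its Dynkin diagram, so g ≅ A_4 ⊕ D_6 (dimension 24 + 66 = 90).

type A_4 + type D_6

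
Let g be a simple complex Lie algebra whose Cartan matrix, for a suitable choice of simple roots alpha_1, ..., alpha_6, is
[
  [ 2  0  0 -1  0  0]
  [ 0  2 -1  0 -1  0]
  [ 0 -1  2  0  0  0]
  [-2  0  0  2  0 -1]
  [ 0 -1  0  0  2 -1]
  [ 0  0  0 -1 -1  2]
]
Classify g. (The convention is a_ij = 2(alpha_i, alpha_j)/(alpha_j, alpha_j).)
type B_6

The matrix has rank 6 with 2's on the diagonal. Reading the off-diagonal entries as Dynkin edges (a single edge where a_ij = a_ji = -1; a double or triple edge where a_ij * a_ji = 2 or 3), the diagram is a chain of 6 nodes with a double edge at one end; the terminal node there is the unique short simple root (B_6). One simple-root ordering that puts it in standard form is (alpha_3, alpha_2, alpha_5, alpha_6, alpha_4, alpha_1). So the algebra is type B_6, i.e. so(13).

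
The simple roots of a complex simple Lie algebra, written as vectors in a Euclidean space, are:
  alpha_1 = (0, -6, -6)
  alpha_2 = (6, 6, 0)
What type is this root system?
type A_2

Compute the Cartan integers a_ij = 2(alpha_i, alpha_j)/(alpha_j, alpha_j); the resulting 2x2 Cartan matrix is
[[2, -1], [-1, 2]].
All simple roots have the same length, so the diagram is simply laced. The associated Dynkin diagram is a chain of 2 nodes with single edges (A_2), so the type is A_2 (the algebra sl(3)).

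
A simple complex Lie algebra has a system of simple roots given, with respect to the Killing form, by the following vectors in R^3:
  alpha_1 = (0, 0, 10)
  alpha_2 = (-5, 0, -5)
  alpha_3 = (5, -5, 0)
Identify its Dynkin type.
C_3

Compute the Cartan integers a_ij = 2(alpha_i, alpha_j)/(alpha_j, alpha_j); the resulting 3x3 Cartan matrix is
[[2, -2, 0], [-1, 2, -1], [0, -1, 2]].
The roots have two lengths (squared-length ratio 2:1); the short ones are alpha_{2,3}. The associated Dynkin diagram is a chain of 3 nodes with a double edge at one end; the terminal node there is the unique long simple root (C_3), so the type is C_3 (the algebra sp(6)).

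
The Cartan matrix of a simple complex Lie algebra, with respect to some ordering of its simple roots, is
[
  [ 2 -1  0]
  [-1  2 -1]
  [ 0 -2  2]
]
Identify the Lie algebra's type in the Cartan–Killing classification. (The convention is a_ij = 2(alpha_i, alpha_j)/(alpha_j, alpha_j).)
C_3 (sp(6))

The matrix has rank 3 with 2's on the diagonal. Reading the off-diagonal entries as Dynkin edges (a single edge where a_ij = a_ji = -1; a double or triple edge where a_ij * a_ji = 2 or 3), the diagram is a chain of 3 nodes with a double edge at one end; the terminal node there is the unique long simple root (C_3). One simple-root ordering that puts it in standard form is (alpha_1, alpha_2, alpha_3). So the algebra is type C_3, i.e. sp(6).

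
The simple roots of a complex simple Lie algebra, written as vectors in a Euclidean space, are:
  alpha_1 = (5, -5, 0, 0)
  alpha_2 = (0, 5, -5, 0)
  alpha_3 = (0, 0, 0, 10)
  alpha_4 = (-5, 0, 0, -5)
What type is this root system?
C_4 (sp(8))

Compute the Cartan integers a_ij = 2(alpha_i, alpha_j)/(alpha_j, alpha_j); the resulting 4x4 Cartan matrix is
[[2, -1, 0, -1], [-1, 2, 0, 0], [0, 0, 2, -2], [-1, 0, -1, 2]].
The roots have two lengths (squared-length ratio 2:1); the short ones are alpha_{1,2,4}. The associated Dynkin diagram is a chain of 4 nodes with a double edge at one end; the terminal node there is the unique long simple root (C_4), so the type is C_4 (the algebra sp(8)).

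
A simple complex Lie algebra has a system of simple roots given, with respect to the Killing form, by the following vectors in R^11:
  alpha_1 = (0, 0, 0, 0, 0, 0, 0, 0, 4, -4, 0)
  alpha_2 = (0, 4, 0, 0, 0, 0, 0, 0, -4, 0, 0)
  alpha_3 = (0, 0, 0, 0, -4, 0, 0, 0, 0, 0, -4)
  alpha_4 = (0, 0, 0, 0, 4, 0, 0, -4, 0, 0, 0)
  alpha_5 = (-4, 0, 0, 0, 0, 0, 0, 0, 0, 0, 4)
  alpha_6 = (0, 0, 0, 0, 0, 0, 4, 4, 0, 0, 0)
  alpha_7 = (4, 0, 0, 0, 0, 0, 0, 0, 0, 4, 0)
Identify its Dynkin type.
type A_7

Compute the Cartan integers a_ij = 2(alpha_i, alpha_j)/(alpha_j, alpha_j); the resulting 7x7 Cartan matrix is
[[2, -1, 0, 0, 0, 0, -1], [-1, 2, 0, 0, 0, 0, 0], [0, 0, 2, -1, -1, 0, 0], [0, 0, -1, 2, 0, -1, 0], [0, 0, -1, 0, 2, 0, -1], [0, 0, 0, -1, 0, 2, 0], [-1, 0, 0, 0, -1, 0, 2]].
All simple roots have the same length, so the diagram is simply laced. The associated Dynkin diagram is a chain of 7 nodes with single edges (A_7), so the type is A_7 (the algebra sl(8)).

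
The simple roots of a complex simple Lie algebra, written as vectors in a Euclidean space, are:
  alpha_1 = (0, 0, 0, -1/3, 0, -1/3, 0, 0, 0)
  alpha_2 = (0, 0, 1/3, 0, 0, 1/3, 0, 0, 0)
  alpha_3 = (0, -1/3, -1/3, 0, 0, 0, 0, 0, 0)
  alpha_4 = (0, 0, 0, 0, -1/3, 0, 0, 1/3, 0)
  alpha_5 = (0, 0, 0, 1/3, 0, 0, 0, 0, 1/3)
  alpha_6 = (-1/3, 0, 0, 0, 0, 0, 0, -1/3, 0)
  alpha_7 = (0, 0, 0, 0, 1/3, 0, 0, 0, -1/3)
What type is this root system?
A_7

Compute the Cartan integers a_ij = 2(alpha_i, alpha_j)/(alpha_j, alpha_j); the resulting 7x7 Cartan matrix is
[[2, -1, 0, 0, -1, 0, 0], [-1, 2, -1, 0, 0, 0, 0], [0, -1, 2, 0, 0, 0, 0], [0, 0, 0, 2, 0, -1, -1], [-1, 0, 0, 0, 2, 0, -1], [0, 0, 0, -1, 0, 2, 0], [0, 0, 0, -1, -1, 0, 2]].
All simple roots have the same length, so the diagram is simply laced. The associated Dynkin diagram is a chain of 7 nodes with single edges (A_7), so the type is A_7 (the algebra sl(8)).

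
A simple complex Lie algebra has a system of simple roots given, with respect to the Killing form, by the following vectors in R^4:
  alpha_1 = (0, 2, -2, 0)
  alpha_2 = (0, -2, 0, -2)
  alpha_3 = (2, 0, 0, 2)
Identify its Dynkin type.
A_3

Compute the Cartan integers a_ij = 2(alpha_i, alpha_j)/(alpha_j, alpha_j); the resulting 3x3 Cartan matrix is
[[2, -1, 0], [-1, 2, -1], [0, -1, 2]].
All simple roots have the same length, so the diagram is simply laced. The associated Dynkin diagram is a chain of 3 nodes with single edges (A_3), so the type is A_3 (the algebra sl(4)).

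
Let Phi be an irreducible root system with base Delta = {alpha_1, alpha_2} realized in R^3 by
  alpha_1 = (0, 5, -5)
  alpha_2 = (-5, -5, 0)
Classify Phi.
A2

Compute the Cartan integers a_ij = 2(alpha_i, alpha_j)/(alpha_j, alpha_j); the resulting 2x2 Cartan matrix is
[[2, -1], [-1, 2]].
All simple roots have the same length, so the diagram is simply laced. The associated Dynkin diagram is a chain of 2 nodes with single edges (A_2), so the type is A_2 (the algebra sl(3)).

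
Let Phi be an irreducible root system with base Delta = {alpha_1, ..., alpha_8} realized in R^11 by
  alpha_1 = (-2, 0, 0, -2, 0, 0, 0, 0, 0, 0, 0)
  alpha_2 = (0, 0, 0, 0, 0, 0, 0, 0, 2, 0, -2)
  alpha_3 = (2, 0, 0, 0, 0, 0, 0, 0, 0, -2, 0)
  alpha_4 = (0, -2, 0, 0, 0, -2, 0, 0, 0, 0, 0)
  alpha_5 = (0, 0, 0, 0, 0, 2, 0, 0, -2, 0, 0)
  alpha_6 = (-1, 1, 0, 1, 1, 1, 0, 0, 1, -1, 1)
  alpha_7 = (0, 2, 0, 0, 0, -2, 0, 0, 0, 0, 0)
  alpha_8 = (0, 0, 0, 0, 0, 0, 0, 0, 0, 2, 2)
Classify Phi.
E8

Compute the Cartan integers a_ij = 2(alpha_i, alpha_j)/(alpha_j, alpha_j); the resulting 8x8 Cartan matrix is
[[2, 0, -1, 0, 0, 0, 0, 0], [0, 2, 0, 0, -1, 0, 0, -1], [-1, 0, 2, 0, 0, 0, 0, -1], [0, 0, 0, 2, -1, -1, 0, 0], [0, -1, 0, -1, 2, 0, -1, 0], [0, 0, 0, -1, 0, 2, 0, 0], [0, 0, 0, 0, -1, 0, 2, 0], [0, -1, -1, 0, 0, 0, 0, 2]].
All simple roots have the same length, so the diagram is simply laced. The associated Dynkin diagram is a chain of 7 nodes with one extra node attached to the third node from one end (E_8), so the type is E_8.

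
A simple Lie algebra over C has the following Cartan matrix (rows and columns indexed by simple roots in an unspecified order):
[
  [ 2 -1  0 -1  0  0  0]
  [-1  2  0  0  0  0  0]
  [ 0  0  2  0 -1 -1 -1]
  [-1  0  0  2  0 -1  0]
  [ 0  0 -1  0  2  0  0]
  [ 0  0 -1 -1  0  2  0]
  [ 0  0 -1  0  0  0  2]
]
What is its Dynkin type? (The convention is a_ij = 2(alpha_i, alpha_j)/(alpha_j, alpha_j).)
D_7

The matrix has rank 7 with 2's on the diagonal. Reading the off-diagonal entries as Dynkin edges (a single edge where a_ij = a_ji = -1; a double or triple edge where a_ij * a_ji = 2 or 3), the diagram is a chain of 5 nodes with a fork of two nodes at one end (D_7). One simple-root ordering that puts it in standard form is (alpha_2, alpha_1, alpha_4, alpha_6, alpha_3, alpha_7, alpha_5). So the algebra is type D_7, i.e. so(14).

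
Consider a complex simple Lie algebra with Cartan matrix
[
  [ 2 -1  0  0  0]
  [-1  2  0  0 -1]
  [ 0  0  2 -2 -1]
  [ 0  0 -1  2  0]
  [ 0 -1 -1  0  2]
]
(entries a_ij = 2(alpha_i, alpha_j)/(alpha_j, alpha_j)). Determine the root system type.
The matrix has rank 5 with 2's on the diagonal. Reading the off-diagonal entries as Dynkin edges (a single edge where a_ij = a_ji = -1; a double or triple edge where a_ij * a_ji = 2 or 3), the diagram is a chain of 5 nodes with a double edge at one end; the terminal node there is the unique short simple root (B_5). One simple-root ordering that puts it in standard form is (alpha_1, alpha_2, alpha_5, alpha_3, alpha_4). So the algebra is type B_5, i.e. so(11).

B_5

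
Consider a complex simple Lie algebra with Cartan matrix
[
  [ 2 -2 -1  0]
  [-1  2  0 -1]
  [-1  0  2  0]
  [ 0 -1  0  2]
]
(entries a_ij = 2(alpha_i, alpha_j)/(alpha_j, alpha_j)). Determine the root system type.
F_4

The matrix has rank 4 with 2's on the diagonal. Reading the off-diagonal entries as Dynkin edges (a single edge where a_ij = a_ji = -1; a double or triple edge where a_ij * a_ji = 2 or 3), the diagram is a chain of 4 nodes with a double edge between the middle two (F_4). One simple-root ordering that puts it in standard form is (alpha_3, alpha_1, alpha_2, alpha_4). So the algebra is type F_4.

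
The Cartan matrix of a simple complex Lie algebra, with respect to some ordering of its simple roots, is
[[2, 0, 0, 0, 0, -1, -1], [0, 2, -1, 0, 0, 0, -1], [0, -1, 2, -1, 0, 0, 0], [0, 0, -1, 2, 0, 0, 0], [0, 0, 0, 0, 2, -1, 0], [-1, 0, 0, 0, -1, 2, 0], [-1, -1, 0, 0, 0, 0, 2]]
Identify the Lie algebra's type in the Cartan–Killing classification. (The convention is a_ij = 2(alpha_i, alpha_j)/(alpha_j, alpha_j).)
The matrix has rank 7 with 2's on the diagonal. Reading the off-diagonal entries as Dynkin edges (a single edge where a_ij = a_ji = -1; a double or triple edge where a_ij * a_ji = 2 or 3), the diagram is a chain of 7 nodes with single edges (A_7). One simple-root ordering that puts it in standard form is (alpha_4, alpha_3, alpha_2, alpha_7, alpha_1, alpha_6, alpha_5). So the algebra is type A_7, i.e. sl(8).

A7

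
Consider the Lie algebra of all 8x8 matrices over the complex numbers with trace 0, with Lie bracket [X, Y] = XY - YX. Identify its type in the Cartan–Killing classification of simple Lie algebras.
This is sl(8), which has dimension 8^2 - 1 = 63 and rank 8 - 1 = 7 (a Cartan subalgebra is the diagonal traceless matrices). In the classification of classical Lie algebras, the special linear algebra sl(n+1) has type A_n; here n = 7, so the Dynkin diagram is a chain of 7 nodes with single edges (A_7). Hence the type is A_7.

A_7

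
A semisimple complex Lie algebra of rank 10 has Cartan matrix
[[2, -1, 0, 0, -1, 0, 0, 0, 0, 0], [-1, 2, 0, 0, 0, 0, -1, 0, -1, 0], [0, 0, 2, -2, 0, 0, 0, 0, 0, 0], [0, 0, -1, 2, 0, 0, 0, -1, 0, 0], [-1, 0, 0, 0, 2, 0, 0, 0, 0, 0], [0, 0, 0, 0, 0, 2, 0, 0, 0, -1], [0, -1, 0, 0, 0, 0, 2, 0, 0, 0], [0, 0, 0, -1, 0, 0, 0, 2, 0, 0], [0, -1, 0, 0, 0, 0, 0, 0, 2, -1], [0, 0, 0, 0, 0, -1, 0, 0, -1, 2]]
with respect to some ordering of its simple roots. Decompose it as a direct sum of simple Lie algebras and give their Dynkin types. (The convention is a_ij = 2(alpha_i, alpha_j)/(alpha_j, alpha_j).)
The diagram associated to this matrix has two connected components: the simple roots {alpha_3, alpha_4, alpha_8} form a chain of 3 nodes with a double edge at one end; the terminal node there is the unique long simple root (C_3), and {alpha_1, alpha_2, alpha_5, alpha_6, alpha_7, alpha_9, alpha_10} form a chain of 6 nodes with one extra node attached to the third node from one end (E_7). A semisimple Lie algebra decomposes uniquely as the direct sum of simple ideals, one per connected component of its Dynkin diagram, so g ≅ C_3 ⊕ E_7 (dimension 21 + 133 = 154).

C_3 (sp(6)) + E_7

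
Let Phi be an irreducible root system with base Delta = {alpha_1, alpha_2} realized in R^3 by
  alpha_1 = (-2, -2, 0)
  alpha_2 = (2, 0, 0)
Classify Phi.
Compute the Cartan integers a_ij = 2(alpha_i, alpha_j)/(alpha_j, alpha_j); the resulting 2x2 Cartan matrix is
[[2, -2], [-1, 2]].
The roots have two lengths (squared-length ratio 2:1); the short ones are alpha_{2}. The associated Dynkin diagram is a chain of 2 nodes with a double edge at one end; the terminal node there is the unique short simple root (B_2), so the type is B_2 (the algebra so(5)).

type B_2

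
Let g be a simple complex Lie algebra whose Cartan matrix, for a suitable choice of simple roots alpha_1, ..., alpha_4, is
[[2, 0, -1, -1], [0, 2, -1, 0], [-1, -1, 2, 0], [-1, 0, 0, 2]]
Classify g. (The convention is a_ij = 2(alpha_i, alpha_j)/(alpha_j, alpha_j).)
The matrix has rank 4 with 2's on the diagonal. Reading the off-diagonal entries as Dynkin edges (a single edge where a_ij = a_ji = -1; a double or triple edge where a_ij * a_ji = 2 or 3), the diagram is a chain of 4 nodes with single edges (A_4). One simple-root ordering that puts it in standard form is (alpha_4, alpha_1, alpha_3, alpha_2). So the algebra is type A_4, i.e. sl(5).

A_4 (sl(5))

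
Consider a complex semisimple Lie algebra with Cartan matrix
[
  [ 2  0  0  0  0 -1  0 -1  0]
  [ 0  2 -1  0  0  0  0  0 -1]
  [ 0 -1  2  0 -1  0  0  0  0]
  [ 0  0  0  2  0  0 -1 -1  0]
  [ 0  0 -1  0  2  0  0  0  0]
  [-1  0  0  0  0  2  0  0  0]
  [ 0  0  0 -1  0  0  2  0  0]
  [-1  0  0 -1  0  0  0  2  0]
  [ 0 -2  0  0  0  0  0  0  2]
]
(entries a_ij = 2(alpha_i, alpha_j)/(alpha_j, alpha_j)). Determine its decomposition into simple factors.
The diagram associated to this matrix has two connected components: the simple roots {alpha_1, alpha_4, alpha_6, alpha_7, alpha_8} form a chain of 5 nodes with single edges (A_5), and {alpha_2, alpha_3, alpha_5, alpha_9} form a chain of 4 nodes with a double edge at one end; the terminal node there is the unique long simple root (C_4). A semisimple Lie algebra decomposes uniquely as the direct sum of simple ideals, one per connected component of its Dynkin diagram, so g ≅ A_5 ⊕ C_4 (dimension 35 + 36 = 71).

A5 ⊕ C4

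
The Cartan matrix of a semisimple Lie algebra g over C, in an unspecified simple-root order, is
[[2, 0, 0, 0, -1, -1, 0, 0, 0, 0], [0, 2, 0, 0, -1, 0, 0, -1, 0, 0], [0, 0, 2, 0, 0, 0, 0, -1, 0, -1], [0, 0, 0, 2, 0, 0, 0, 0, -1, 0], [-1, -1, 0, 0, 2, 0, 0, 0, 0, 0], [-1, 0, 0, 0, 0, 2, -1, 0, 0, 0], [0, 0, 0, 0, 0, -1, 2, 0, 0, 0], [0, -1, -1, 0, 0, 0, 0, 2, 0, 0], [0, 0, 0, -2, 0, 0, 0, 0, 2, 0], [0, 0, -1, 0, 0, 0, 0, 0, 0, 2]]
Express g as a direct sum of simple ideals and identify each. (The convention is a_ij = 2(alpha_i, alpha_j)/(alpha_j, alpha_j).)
The diagram associated to this matrix has two connected components: the simple roots {alpha_1, alpha_2, alpha_3, alpha_5, alpha_6, alpha_7, alpha_8, alpha_10} form a chain of 8 nodes with single edges (A_8), and {alpha_4, alpha_9} form a chain of 2 nodes with a double edge at one end; the terminal node there is the unique short simple root (B_2). A semisimple Lie algebra decomposes uniquely as the direct sum of simple ideals, one per connected component of its Dynkin diagram, so g ≅ A_8 ⊕ B_2 (dimension 80 + 10 = 90).

A_8 (sl(9)) + B_2 (so(5))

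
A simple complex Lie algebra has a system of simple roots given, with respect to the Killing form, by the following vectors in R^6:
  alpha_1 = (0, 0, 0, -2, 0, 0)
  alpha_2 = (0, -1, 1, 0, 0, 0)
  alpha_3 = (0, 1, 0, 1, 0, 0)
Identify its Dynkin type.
Compute the Cartan integers a_ij = 2(alpha_i, alpha_j)/(alpha_j, alpha_j); the resulting 3x3 Cartan matrix is
[[2, 0, -2], [0, 2, -1], [-1, -1, 2]].
The roots have two lengths (squared-length ratio 2:1); the short ones are alpha_{2,3}. The associated Dynkin diagram is a chain of 3 nodes with a double edge at one end; the terminal node there is the unique long simple root (C_3), so the type is C_3 (the algebra sp(6)).

type C_3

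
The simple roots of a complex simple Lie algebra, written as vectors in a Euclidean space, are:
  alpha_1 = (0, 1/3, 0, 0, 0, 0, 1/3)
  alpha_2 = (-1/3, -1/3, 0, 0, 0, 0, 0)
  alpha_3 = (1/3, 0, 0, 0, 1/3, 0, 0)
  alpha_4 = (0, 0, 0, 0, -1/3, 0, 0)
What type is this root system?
B_4

Compute the Cartan integers a_ij = 2(alpha_i, alpha_j)/(alpha_j, alpha_j); the resulting 4x4 Cartan matrix is
[[2, -1, 0, 0], [-1, 2, -1, 0], [0, -1, 2, -2], [0, 0, -1, 2]].
The roots have two lengths (squared-length ratio 2:1); the short ones are alpha_{4}. The associated Dynkin diagram is a chain of 4 nodes with a double edge at one end; the terminal node there is the unique short simple root (B_4), so the type is B_4 (the algebra so(9)).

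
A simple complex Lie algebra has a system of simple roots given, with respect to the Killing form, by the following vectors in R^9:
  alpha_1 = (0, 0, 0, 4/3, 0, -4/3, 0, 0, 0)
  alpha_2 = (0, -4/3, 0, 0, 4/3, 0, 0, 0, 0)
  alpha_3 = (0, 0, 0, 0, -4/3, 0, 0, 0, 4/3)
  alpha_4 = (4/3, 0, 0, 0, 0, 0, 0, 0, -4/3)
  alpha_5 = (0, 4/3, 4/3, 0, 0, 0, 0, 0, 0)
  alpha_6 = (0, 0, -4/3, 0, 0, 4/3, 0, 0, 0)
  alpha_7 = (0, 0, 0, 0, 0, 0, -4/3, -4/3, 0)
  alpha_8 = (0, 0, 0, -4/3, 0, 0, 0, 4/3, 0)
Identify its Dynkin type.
Compute the Cartan integers a_ij = 2(alpha_i, alpha_j)/(alpha_j, alpha_j); the resulting 8x8 Cartan matrix is
[[2, 0, 0, 0, 0, -1, 0, -1], [0, 2, -1, 0, -1, 0, 0, 0], [0, -1, 2, -1, 0, 0, 0, 0], [0, 0, -1, 2, 0, 0, 0, 0], [0, -1, 0, 0, 2, -1, 0, 0], [-1, 0, 0, 0, -1, 2, 0, 0], [0, 0, 0, 0, 0, 0, 2, -1], [-1, 0, 0, 0, 0, 0, -1, 2]].
All simple roots have the same length, so the diagram is simply laced. The associated Dynkin diagram is a chain of 8 nodes with single edges (A_8), so the type is A_8 (the algebra sl(9)).

type A_8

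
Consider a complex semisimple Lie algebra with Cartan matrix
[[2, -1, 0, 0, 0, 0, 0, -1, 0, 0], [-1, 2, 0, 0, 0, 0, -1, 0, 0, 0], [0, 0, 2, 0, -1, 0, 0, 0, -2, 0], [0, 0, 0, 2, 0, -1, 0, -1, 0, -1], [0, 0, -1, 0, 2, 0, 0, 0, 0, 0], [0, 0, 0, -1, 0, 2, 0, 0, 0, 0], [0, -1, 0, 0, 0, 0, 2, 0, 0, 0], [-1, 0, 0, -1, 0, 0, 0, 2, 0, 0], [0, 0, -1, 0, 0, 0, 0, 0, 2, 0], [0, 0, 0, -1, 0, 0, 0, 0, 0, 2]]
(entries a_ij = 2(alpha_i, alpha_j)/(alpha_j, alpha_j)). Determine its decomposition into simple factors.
The diagram associated to this matrix has two connected components: the simple roots {alpha_3, alpha_5, alpha_9} form a chain of 3 nodes with a double edge at one end; the terminal node there is the unique short simple root (B_3), and {alpha_1, alpha_2, alpha_4, alpha_6, alpha_7, alpha_8, alpha_10} form a chain of 5 nodes with a fork of two nodes at one end (D_7). A semisimple Lie algebra decomposes uniquely as the direct sum of simple ideals, one per connected component of its Dynkin diagram, so g ≅ B_3 ⊕ D_7 (dimension 21 + 91 = 112).

B_3 ⊕ D_7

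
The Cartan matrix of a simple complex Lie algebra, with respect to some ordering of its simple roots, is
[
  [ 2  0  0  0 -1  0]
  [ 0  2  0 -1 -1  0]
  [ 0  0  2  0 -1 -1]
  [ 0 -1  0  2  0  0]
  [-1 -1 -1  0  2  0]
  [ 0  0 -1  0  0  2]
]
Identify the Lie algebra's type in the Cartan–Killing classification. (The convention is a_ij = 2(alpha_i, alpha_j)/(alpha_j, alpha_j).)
type E_6

The matrix has rank 6 with 2's on the diagonal. Reading the off-diagonal entries as Dynkin edges (a single edge where a_ij = a_ji = -1; a double or triple edge where a_ij * a_ji = 2 or 3), the diagram is a chain of 5 nodes with one extra node attached to the third node from one end (E_6). One simple-root ordering that puts it in standard form is (alpha_6, alpha_1, alpha_3, alpha_5, alpha_2, alpha_4). So the algebra is type E_6.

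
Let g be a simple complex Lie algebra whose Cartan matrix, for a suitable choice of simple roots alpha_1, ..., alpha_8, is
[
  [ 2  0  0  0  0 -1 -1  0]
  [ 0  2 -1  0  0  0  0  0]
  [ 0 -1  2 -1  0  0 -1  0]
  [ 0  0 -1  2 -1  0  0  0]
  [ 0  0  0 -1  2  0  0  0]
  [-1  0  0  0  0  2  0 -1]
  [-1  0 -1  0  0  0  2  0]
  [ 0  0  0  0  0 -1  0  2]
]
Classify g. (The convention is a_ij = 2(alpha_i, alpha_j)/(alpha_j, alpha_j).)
The matrix has rank 8 with 2's on the diagonal. Reading the off-diagonal entries as Dynkin edges (a single edge where a_ij = a_ji = -1; a double or triple edge where a_ij * a_ji = 2 or 3), the diagram is a chain of 7 nodes with one extra node attached to the third node from one end (E_8). One simple-root ordering that puts it in standard form is (alpha_5, alpha_2, alpha_4, alpha_3, alpha_7, alpha_1, alpha_6, alpha_8). So the algebra is type E_8.

E8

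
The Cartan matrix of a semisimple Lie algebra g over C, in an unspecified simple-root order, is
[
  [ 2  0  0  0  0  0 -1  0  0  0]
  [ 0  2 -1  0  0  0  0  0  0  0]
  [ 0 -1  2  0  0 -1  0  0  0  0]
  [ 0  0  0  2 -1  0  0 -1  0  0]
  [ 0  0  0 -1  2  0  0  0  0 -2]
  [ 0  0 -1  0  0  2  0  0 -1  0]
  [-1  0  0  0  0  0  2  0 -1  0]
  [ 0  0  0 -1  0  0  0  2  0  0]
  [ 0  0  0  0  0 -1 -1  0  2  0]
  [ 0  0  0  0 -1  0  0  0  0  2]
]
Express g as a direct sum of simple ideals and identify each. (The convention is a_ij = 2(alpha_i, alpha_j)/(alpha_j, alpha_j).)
type A_6 + type B_4

The diagram associated to this matrix has two connected components: the simple roots {alpha_1, alpha_2, alpha_3, alpha_6, alpha_7, alpha_9} form a chain of 6 nodes with single edges (A_6), and {alpha_4, alpha_5, alpha_8, alpha_10} form a chain of 4 nodes with a double edge at one end; the terminal node there is the unique short simple root (B_4). A semisimple Lie algebra decomposes uniquely as the direct sum of simple ideals, one per connected component of its Dynkin diagram, so g ≅ A_6 ⊕ B_4 (dimension 48 + 36 = 84).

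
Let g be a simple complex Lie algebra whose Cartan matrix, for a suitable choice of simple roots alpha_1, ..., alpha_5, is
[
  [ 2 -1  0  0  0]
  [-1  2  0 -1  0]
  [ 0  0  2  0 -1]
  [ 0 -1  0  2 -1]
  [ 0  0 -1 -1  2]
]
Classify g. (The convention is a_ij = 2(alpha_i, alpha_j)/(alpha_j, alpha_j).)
The matrix has rank 5 with 2's on the diagonal. Reading the off-diagonal entries as Dynkin edges (a single edge where a_ij = a_ji = -1; a double or triple edge where a_ij * a_ji = 2 or 3), the diagram is a chain of 5 nodes with single edges (A_5). One simple-root ordering that puts it in standard form is (alpha_3, alpha_5, alpha_4, alpha_2, alpha_1). So the algebra is type A_5, i.e. sl(6).

A5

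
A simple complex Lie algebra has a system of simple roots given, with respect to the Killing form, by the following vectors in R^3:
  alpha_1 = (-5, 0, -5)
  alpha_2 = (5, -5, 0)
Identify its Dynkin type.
type A_2

Compute the Cartan integers a_ij = 2(alpha_i, alpha_j)/(alpha_j, alpha_j); the resulting 2x2 Cartan matrix is
[[2, -1], [-1, 2]].
All simple roots have the same length, so the diagram is simply laced. The associated Dynkin diagram is a chain of 2 nodes with single edges (A_2), so the type is A_2 (the algebra sl(3)).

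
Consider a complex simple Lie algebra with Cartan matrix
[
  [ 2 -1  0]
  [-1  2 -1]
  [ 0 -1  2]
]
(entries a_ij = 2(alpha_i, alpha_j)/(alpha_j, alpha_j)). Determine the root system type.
The matrix has rank 3 with 2's on the diagonal. Reading the off-diagonal entries as Dynkin edges (a single edge where a_ij = a_ji = -1; a double or triple edge where a_ij * a_ji = 2 or 3), the diagram is a chain of 3 nodes with single edges (A_3). One simple-root ordering that puts it in standard form is (alpha_3, alpha_2, alpha_1). So the algebra is type A_3, i.e. sl(4).

A3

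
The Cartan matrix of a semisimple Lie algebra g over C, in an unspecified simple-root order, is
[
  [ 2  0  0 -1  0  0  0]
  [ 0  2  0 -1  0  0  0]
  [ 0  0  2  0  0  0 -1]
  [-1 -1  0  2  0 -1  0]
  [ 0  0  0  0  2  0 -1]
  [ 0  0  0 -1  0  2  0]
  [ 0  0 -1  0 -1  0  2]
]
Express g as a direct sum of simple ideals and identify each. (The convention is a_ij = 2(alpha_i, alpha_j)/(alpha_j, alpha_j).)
A_3 (sl(4)) ⊕ D_4 (so(8))

The diagram associated to this matrix has two connected components: the simple roots {alpha_3, alpha_5, alpha_7} form a chain of 3 nodes with single edges (A_3), and {alpha_1, alpha_2, alpha_4, alpha_6} form a chain of 2 nodes with a fork of two nodes at one end (D_4). A semisimple Lie algebra decomposes uniquely as the direct sum of simple ideals, one per connected component of its Dynkin diagram, so g ≅ A_3 ⊕ D_4 (dimension 15 + 28 = 43).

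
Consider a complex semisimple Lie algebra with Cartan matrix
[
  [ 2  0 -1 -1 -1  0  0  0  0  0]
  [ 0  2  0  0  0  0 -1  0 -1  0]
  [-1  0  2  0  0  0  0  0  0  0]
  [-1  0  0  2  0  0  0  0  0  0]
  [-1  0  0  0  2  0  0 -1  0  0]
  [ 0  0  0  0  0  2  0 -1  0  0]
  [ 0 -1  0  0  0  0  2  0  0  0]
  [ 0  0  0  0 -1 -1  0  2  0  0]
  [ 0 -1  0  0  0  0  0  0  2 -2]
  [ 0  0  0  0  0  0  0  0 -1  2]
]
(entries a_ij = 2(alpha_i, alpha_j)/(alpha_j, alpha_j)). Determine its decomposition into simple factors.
type B_4 + type D_6

The diagram associated to this matrix has two connected components: the simple roots {alpha_2, alpha_7, alpha_9, alpha_10} form a chain of 4 nodes with a double edge at one end; the terminal node there is the unique short simple root (B_4), and {alpha_1, alpha_3, alpha_4, alpha_5, alpha_6, alpha_8} form a chain of 4 nodes with a fork of two nodes at one end (D_6). A semisimple Lie algebra decomposes uniquely as the direct sum of simple ideals, one per connected component of its Dynkin diagram, so g ≅ B_4 ⊕ D_6 (dimension 36 + 66 = 102).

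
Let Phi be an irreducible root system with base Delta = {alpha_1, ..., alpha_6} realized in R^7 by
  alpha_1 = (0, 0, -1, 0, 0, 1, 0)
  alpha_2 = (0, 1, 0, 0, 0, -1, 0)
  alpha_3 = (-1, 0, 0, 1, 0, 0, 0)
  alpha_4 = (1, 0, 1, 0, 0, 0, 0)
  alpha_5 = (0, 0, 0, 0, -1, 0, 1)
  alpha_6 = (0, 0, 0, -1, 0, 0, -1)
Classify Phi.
Compute the Cartan integers a_ij = 2(alpha_i, alpha_j)/(alpha_j, alpha_j); the resulting 6x6 Cartan matrix is
[[2, -1, 0, -1, 0, 0], [-1, 2, 0, 0, 0, 0], [0, 0, 2, -1, 0, -1], [-1, 0, -1, 2, 0, 0], [0, 0, 0, 0, 2, -1], [0, 0, -1, 0, -1, 2]].
All simple roots have the same length, so the diagram is simply laced. The associated Dynkin diagram is a chain of 6 nodes with single edges (A_6), so the type is A_6 (the algebra sl(7)).

type A_6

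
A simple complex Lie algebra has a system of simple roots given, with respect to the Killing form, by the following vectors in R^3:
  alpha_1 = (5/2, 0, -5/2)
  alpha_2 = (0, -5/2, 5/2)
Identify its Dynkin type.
type A_2

Compute the Cartan integers a_ij = 2(alpha_i, alpha_j)/(alpha_j, alpha_j); the resulting 2x2 Cartan matrix is
[[2, -1], [-1, 2]].
All simple roots have the same length, so the diagram is simply laced. The associated Dynkin diagram is a chain of 2 nodes with single edges (A_2), so the type is A_2 (the algebra sl(3)).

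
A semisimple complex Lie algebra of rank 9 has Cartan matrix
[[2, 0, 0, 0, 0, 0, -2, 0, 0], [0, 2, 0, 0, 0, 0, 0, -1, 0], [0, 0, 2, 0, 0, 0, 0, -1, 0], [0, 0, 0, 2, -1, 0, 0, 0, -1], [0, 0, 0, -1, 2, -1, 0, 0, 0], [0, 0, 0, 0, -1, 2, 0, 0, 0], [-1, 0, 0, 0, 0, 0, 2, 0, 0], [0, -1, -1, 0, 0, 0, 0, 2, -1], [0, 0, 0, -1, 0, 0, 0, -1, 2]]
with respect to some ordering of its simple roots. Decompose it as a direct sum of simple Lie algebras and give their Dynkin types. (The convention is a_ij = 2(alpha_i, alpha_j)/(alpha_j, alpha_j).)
type B_2 + type D_7

The diagram associated to this matrix has two connected components: the simple roots {alpha_1, alpha_7} form a chain of 2 nodes with a double edge at one end; the terminal node there is the unique short simple root (B_2), and {alpha_2, alpha_3, alpha_4, alpha_5, alpha_6, alpha_8, alpha_9} form a chain of 5 nodes with a fork of two nodes at one end (D_7). A semisimple Lie algebra decomposes uniquely as the direct sum of simple ideals, one per connected component of its Dynkin diagram, so g ≅ B_2 ⊕ D_7 (dimension 10 + 91 = 101).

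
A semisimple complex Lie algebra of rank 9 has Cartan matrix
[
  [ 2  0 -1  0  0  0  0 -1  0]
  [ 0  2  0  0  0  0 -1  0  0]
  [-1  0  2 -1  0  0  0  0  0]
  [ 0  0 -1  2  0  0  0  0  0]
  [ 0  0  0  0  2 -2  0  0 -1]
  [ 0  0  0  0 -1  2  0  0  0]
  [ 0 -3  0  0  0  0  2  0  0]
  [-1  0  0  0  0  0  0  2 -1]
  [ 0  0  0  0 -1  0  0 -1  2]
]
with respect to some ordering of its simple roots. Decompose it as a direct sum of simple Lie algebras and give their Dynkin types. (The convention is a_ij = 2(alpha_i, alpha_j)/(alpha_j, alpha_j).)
The diagram associated to this matrix has two connected components: the simple roots {alpha_1, alpha_3, alpha_4, alpha_5, alpha_6, alpha_8, alpha_9} form a chain of 7 nodes with a double edge at one end; the terminal node there is the unique short simple root (B_7), and {alpha_2, alpha_7} form two nodes joined by a triple edge (G_2). A semisimple Lie algebra decomposes uniquely as the direct sum of simple ideals, one per connected component of its Dynkin diagram, so g ≅ B_7 ⊕ G_2 (dimension 105 + 14 = 119).

B_7 (so(15)) ⊕ G_2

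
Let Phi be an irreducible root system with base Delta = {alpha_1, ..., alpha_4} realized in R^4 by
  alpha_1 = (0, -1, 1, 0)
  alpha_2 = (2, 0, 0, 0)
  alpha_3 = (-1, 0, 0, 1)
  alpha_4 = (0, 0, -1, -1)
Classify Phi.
Compute the Cartan integers a_ij = 2(alpha_i, alpha_j)/(alpha_j, alpha_j); the resulting 4x4 Cartan matrix is
[[2, 0, 0, -1], [0, 2, -2, 0], [0, -1, 2, -1], [-1, 0, -1, 2]].
The roots have two lengths (squared-length ratio 2:1); the short ones are alpha_{1,3,4}. The associated Dynkin diagram is a chain of 4 nodes with a double edge at one end; the terminal node there is the unique long simple root (C_4), so the type is C_4 (the algebra sp(8)).

C_4 (sp(8))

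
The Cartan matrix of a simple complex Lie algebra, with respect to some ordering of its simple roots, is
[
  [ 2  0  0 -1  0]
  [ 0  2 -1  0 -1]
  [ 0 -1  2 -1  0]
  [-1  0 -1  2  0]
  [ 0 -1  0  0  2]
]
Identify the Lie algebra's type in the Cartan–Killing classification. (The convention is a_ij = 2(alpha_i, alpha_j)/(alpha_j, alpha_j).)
A5

The matrix has rank 5 with 2's on the diagonal. Reading the off-diagonal entries as Dynkin edges (a single edge where a_ij = a_ji = -1; a double or triple edge where a_ij * a_ji = 2 or 3), the diagram is a chain of 5 nodes with single edges (A_5). One simple-root ordering that puts it in standard form is (alpha_1, alpha_4, alpha_3, alpha_2, alpha_5). So the algebra is type A_5, i.e. sl(6).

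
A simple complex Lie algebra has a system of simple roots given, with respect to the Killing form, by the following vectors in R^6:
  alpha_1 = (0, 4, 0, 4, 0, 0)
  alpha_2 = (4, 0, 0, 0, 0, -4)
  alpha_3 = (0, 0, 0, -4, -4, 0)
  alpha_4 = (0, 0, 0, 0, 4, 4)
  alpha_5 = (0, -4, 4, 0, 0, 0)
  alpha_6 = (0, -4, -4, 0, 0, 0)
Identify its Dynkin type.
Compute the Cartan integers a_ij = 2(alpha_i, alpha_j)/(alpha_j, alpha_j); the resulting 6x6 Cartan matrix is
[[2, 0, -1, 0, -1, -1], [0, 2, 0, -1, 0, 0], [-1, 0, 2, -1, 0, 0], [0, -1, -1, 2, 0, 0], [-1, 0, 0, 0, 2, 0], [-1, 0, 0, 0, 0, 2]].
All simple roots have the same length, so the diagram is simply laced. The associated Dynkin diagram is a chain of 4 nodes with a fork of two nodes at one end (D_6), so the type is D_6 (the algebra so(12)).

type D_6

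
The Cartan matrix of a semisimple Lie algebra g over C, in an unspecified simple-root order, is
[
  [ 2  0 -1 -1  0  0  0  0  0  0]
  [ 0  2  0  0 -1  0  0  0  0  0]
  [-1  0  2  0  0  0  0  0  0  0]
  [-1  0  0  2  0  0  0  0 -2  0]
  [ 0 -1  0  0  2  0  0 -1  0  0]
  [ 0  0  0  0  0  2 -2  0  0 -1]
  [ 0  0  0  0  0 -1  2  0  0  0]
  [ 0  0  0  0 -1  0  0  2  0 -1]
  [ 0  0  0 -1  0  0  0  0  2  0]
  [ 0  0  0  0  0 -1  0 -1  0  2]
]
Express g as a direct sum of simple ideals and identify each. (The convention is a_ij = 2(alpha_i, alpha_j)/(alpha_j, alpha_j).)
The diagram associated to this matrix has two connected components: the simple roots {alpha_1, alpha_3, alpha_4, alpha_9} form a chain of 4 nodes with a double edge at one end; the terminal node there is the unique short simple root (B_4), and {alpha_2, alpha_5, alpha_6, alpha_7, alpha_8, alpha_10} form a chain of 6 nodes with a double edge at one end; the terminal node there is the unique short simple root (B_6). A semisimple Lie algebra decomposes uniquely as the direct sum of simple ideals, one per connected component of its Dynkin diagram, so g ≅ B_4 ⊕ B_6 (dimension 36 + 78 = 114).

B_4 (so(9)) + B_6 (so(13))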